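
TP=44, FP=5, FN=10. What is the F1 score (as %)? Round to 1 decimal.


Precision = TP / (TP + FP) = 44 / 49 = 0.898
Recall = TP / (TP + FN) = 44 / 54 = 0.8148
F1 = 2 * P * R / (P + R)
= 2 * 0.898 * 0.8148 / (0.898 + 0.8148)
= 1.4633 / 1.7128
= 0.8544
As percentage: 85.4%

85.4


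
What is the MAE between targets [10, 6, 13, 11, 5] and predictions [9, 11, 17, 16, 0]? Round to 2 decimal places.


Absolute errors: [1, 5, 4, 5, 5]
Sum of absolute errors = 20
MAE = 20 / 5 = 4.00

4.00


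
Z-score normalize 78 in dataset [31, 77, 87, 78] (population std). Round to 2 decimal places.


Mean = (31 + 77 + 87 + 78) / 4 = 68.25
Variance = sum((x_i - mean)^2) / n = 477.6875
Std = sqrt(477.6875) = 21.8561
Z = (x - mean) / std
= (78 - 68.25) / 21.8561
= 9.75 / 21.8561
= 0.45

0.45


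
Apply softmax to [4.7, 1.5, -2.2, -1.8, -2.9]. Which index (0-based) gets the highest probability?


Softmax is a monotonic transformation, so it preserves the argmax.
We need to find the index of the maximum logit.
Index 0: 4.7
Index 1: 1.5
Index 2: -2.2
Index 3: -1.8
Index 4: -2.9
Maximum logit = 4.7 at index 0

0


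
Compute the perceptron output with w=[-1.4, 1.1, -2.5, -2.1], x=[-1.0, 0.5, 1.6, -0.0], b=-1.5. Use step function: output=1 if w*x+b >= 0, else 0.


z = w . x + b
= -1.4*-1.0 + 1.1*0.5 + -2.5*1.6 + -2.1*-0.0 + -1.5
= 1.4 + 0.55 + -4.0 + 0.0 + -1.5
= -2.05 + -1.5
= -3.55
Since z = -3.55 < 0, output = 0

0


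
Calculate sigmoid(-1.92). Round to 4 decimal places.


sigmoid(z) = 1 / (1 + exp(-z))
exp(-(-1.92)) = exp(1.92) = 6.821
1 + 6.821 = 7.821
1 / 7.821 = 0.1279

0.1279


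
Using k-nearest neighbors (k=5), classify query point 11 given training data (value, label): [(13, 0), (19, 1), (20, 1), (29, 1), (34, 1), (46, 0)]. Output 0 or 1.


Distances from query 11:
Point 13 (class 0): distance = 2
Point 19 (class 1): distance = 8
Point 20 (class 1): distance = 9
Point 29 (class 1): distance = 18
Point 34 (class 1): distance = 23
K=5 nearest neighbors: classes = [0, 1, 1, 1, 1]
Votes for class 1: 4 / 5
Majority vote => class 1

1


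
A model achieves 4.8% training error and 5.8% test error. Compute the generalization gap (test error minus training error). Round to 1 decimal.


Generalization gap = test_error - train_error
= 5.8 - 4.8
= 1.0%
A small gap suggests good generalization.

1.0


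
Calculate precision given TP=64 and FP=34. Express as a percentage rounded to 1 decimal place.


Precision = TP / (TP + FP) * 100
= 64 / (64 + 34)
= 64 / 98
= 0.6531
= 65.3%

65.3


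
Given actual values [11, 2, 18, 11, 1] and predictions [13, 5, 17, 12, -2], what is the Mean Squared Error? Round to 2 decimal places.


Differences: [-2, -3, 1, -1, 3]
Squared errors: [4, 9, 1, 1, 9]
Sum of squared errors = 24
MSE = 24 / 5 = 4.80

4.80


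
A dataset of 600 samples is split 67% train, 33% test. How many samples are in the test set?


Train samples = 600 * 67% = 402
Test samples = 600 - 402
= 198

198


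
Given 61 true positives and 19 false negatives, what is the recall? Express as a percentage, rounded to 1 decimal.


Recall = TP / (TP + FN) * 100
= 61 / (61 + 19)
= 61 / 80
= 0.7625
= 76.3%

76.3


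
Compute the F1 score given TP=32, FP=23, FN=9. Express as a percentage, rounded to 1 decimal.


Precision = TP / (TP + FP) = 32 / 55 = 0.5818
Recall = TP / (TP + FN) = 32 / 41 = 0.7805
F1 = 2 * P * R / (P + R)
= 2 * 0.5818 * 0.7805 / (0.5818 + 0.7805)
= 0.9082 / 1.3623
= 0.6667
As percentage: 66.7%

66.7


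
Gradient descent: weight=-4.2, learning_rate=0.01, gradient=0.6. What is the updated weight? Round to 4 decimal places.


w_new = w_old - lr * gradient
= -4.2 - 0.01 * 0.6
= -4.2 - (0.006)
= -4.2060

-4.2060


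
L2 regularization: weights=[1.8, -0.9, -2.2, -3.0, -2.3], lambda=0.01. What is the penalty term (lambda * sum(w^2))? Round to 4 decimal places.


Squaring each weight:
1.8^2 = 3.24
(-0.9)^2 = 0.81
(-2.2)^2 = 4.84
(-3.0)^2 = 9.0
(-2.3)^2 = 5.29
Sum of squares = 23.18
Penalty = 0.01 * 23.18 = 0.2318

0.2318


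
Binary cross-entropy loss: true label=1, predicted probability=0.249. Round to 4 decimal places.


For y=1: Loss = -log(p)
= -log(0.249)
= -(-1.3903)
= 1.3903

1.3903


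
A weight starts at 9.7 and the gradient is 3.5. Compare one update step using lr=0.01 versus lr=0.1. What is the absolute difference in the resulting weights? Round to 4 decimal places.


With lr=0.01: w_new = 9.7 - 0.01 * 3.5 = 9.665
With lr=0.1: w_new = 9.7 - 0.1 * 3.5 = 9.35
Absolute difference = |9.665 - 9.35|
= 0.3150

0.3150


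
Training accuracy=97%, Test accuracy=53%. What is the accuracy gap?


Gap = train_accuracy - test_accuracy
= 97 - 53
= 44%
This large gap strongly indicates overfitting.

44


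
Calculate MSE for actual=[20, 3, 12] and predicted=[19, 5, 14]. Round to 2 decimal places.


Differences: [1, -2, -2]
Squared errors: [1, 4, 4]
Sum of squared errors = 9
MSE = 9 / 3 = 3.00

3.00


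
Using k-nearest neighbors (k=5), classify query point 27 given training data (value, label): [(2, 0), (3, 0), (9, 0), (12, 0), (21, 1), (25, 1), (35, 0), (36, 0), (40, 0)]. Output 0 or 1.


Distances from query 27:
Point 25 (class 1): distance = 2
Point 21 (class 1): distance = 6
Point 35 (class 0): distance = 8
Point 36 (class 0): distance = 9
Point 40 (class 0): distance = 13
K=5 nearest neighbors: classes = [1, 1, 0, 0, 0]
Votes for class 1: 2 / 5
Majority vote => class 0

0


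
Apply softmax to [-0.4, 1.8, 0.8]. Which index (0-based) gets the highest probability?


Softmax is a monotonic transformation, so it preserves the argmax.
We need to find the index of the maximum logit.
Index 0: -0.4
Index 1: 1.8
Index 2: 0.8
Maximum logit = 1.8 at index 1

1


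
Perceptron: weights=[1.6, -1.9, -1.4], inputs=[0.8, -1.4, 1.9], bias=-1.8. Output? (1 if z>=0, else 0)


z = w . x + b
= 1.6*0.8 + -1.9*-1.4 + -1.4*1.9 + -1.8
= 1.28 + 2.66 + -2.66 + -1.8
= 1.28 + -1.8
= -0.52
Since z = -0.52 < 0, output = 0

0


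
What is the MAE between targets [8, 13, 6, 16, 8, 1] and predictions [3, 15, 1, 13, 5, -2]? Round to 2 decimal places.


Absolute errors: [5, 2, 5, 3, 3, 3]
Sum of absolute errors = 21
MAE = 21 / 6 = 3.50

3.50


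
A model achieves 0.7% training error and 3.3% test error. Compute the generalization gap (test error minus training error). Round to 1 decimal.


Generalization gap = test_error - train_error
= 3.3 - 0.7
= 2.6%
A moderate gap.

2.6


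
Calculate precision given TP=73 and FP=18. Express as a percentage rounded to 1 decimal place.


Precision = TP / (TP + FP) * 100
= 73 / (73 + 18)
= 73 / 91
= 0.8022
= 80.2%

80.2


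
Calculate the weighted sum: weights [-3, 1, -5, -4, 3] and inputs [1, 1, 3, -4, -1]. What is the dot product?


Element-wise products:
-3 * 1 = -3
1 * 1 = 1
-5 * 3 = -15
-4 * -4 = 16
3 * -1 = -3
Sum = -3 + 1 + -15 + 16 + -3
= -4

-4


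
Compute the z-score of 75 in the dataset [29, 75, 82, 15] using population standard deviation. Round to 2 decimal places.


Mean = (29 + 75 + 82 + 15) / 4 = 50.25
Variance = sum((x_i - mean)^2) / n = 828.6875
Std = sqrt(828.6875) = 28.7869
Z = (x - mean) / std
= (75 - 50.25) / 28.7869
= 24.75 / 28.7869
= 0.86

0.86


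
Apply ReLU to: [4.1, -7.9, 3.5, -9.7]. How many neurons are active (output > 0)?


ReLU(x) = max(0, x) for each element:
ReLU(4.1) = 4.1
ReLU(-7.9) = 0
ReLU(3.5) = 3.5
ReLU(-9.7) = 0
Active neurons (>0): 2

2


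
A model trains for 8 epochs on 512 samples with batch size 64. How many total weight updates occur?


Iterations per epoch = 512 / 64 = 8
Total updates = iterations_per_epoch * epochs
= 8 * 8
= 64

64


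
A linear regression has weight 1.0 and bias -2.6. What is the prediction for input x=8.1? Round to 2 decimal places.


y = 1.0 * 8.1 + (-2.6)
= 8.1 + (-2.6)
= 5.50

5.50


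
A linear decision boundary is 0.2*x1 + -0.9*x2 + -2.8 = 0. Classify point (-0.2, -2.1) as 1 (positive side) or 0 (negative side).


Compute 0.2 * -0.2 + -0.9 * -2.1 + -2.8
= -0.04 + 1.89 + -2.8
= -0.95
Since -0.95 < 0, the point is on the negative side.

0


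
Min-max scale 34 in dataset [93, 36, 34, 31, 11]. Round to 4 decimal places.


Min = 11, Max = 93
Range = 93 - 11 = 82
Scaled = (x - min) / (max - min)
= (34 - 11) / 82
= 23 / 82
= 0.2805

0.2805


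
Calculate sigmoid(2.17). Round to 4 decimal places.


sigmoid(z) = 1 / (1 + exp(-z))
exp(-(2.17)) = exp(-2.17) = 0.1142
1 + 0.1142 = 1.1142
1 / 1.1142 = 0.8975

0.8975


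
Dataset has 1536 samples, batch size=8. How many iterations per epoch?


Iterations per epoch = dataset_size / batch_size
= 1536 / 8
= 192

192


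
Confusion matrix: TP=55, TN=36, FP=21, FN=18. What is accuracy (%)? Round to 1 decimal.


Accuracy = (TP + TN) / (TP + TN + FP + FN) * 100
= (55 + 36) / (55 + 36 + 21 + 18)
= 91 / 130
= 0.7
= 70.0%

70.0


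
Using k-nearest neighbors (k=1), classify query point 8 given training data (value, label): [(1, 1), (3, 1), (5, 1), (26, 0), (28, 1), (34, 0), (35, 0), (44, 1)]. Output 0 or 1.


Distances from query 8:
Point 5 (class 1): distance = 3
K=1 nearest neighbors: classes = [1]
Votes for class 1: 1 / 1
Majority vote => class 1

1


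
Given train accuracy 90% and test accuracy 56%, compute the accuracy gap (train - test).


Gap = train_accuracy - test_accuracy
= 90 - 56
= 34%
This large gap strongly indicates overfitting.

34


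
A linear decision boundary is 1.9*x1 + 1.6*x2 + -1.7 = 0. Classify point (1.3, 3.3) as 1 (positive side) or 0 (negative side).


Compute 1.9 * 1.3 + 1.6 * 3.3 + -1.7
= 2.47 + 5.28 + -1.7
= 6.05
Since 6.05 >= 0, the point is on the positive side.

1


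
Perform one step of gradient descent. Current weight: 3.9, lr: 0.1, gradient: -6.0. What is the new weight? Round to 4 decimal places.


w_new = w_old - lr * gradient
= 3.9 - 0.1 * -6.0
= 3.9 - (-0.6)
= 4.5000

4.5000


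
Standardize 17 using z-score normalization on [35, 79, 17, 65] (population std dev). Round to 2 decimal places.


Mean = (35 + 79 + 17 + 65) / 4 = 49.0
Variance = sum((x_i - mean)^2) / n = 594.0
Std = sqrt(594.0) = 24.3721
Z = (x - mean) / std
= (17 - 49.0) / 24.3721
= -32.0 / 24.3721
= -1.31

-1.31


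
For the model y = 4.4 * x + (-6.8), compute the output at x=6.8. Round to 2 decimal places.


y = 4.4 * 6.8 + (-6.8)
= 29.92 + (-6.8)
= 23.12

23.12


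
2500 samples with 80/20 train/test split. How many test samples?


Train samples = 2500 * 80% = 2000
Test samples = 2500 - 2000
= 500

500


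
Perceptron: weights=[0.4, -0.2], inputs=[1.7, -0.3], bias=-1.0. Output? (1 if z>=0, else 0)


z = w . x + b
= 0.4*1.7 + -0.2*-0.3 + -1.0
= 0.68 + 0.06 + -1.0
= 0.74 + -1.0
= -0.26
Since z = -0.26 < 0, output = 0

0


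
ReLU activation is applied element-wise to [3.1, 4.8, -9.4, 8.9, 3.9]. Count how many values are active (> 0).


ReLU(x) = max(0, x) for each element:
ReLU(3.1) = 3.1
ReLU(4.8) = 4.8
ReLU(-9.4) = 0
ReLU(8.9) = 8.9
ReLU(3.9) = 3.9
Active neurons (>0): 4

4


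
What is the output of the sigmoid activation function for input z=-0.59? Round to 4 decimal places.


sigmoid(z) = 1 / (1 + exp(-z))
exp(-(-0.59)) = exp(0.59) = 1.804
1 + 1.804 = 2.804
1 / 2.804 = 0.3566

0.3566


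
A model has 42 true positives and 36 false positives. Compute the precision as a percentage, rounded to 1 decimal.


Precision = TP / (TP + FP) * 100
= 42 / (42 + 36)
= 42 / 78
= 0.5385
= 53.8%

53.8


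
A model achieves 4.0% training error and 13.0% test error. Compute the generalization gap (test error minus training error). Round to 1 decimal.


Generalization gap = test_error - train_error
= 13.0 - 4.0
= 9.0%
A moderate gap.

9.0


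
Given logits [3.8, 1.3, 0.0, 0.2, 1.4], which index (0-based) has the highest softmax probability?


Softmax is a monotonic transformation, so it preserves the argmax.
We need to find the index of the maximum logit.
Index 0: 3.8
Index 1: 1.3
Index 2: 0.0
Index 3: 0.2
Index 4: 1.4
Maximum logit = 3.8 at index 0

0


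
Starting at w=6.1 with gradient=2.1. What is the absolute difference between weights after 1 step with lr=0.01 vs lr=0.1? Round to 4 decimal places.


With lr=0.01: w_new = 6.1 - 0.01 * 2.1 = 6.079
With lr=0.1: w_new = 6.1 - 0.1 * 2.1 = 5.89
Absolute difference = |6.079 - 5.89|
= 0.1890

0.1890


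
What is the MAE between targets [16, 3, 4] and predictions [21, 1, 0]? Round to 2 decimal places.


Absolute errors: [5, 2, 4]
Sum of absolute errors = 11
MAE = 11 / 3 = 3.67

3.67


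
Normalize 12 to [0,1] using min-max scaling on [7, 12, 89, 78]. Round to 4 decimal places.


Min = 7, Max = 89
Range = 89 - 7 = 82
Scaled = (x - min) / (max - min)
= (12 - 7) / 82
= 5 / 82
= 0.0610

0.0610


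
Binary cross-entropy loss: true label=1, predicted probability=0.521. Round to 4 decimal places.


For y=1: Loss = -log(p)
= -log(0.521)
= -(-0.652)
= 0.6520

0.6520


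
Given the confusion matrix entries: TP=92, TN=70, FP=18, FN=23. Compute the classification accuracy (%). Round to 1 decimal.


Accuracy = (TP + TN) / (TP + TN + FP + FN) * 100
= (92 + 70) / (92 + 70 + 18 + 23)
= 162 / 203
= 0.798
= 79.8%

79.8


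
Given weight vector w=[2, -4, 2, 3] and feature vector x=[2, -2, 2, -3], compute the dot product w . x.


Element-wise products:
2 * 2 = 4
-4 * -2 = 8
2 * 2 = 4
3 * -3 = -9
Sum = 4 + 8 + 4 + -9
= 7

7


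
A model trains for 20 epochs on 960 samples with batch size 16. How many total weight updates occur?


Iterations per epoch = 960 / 16 = 60
Total updates = iterations_per_epoch * epochs
= 60 * 20
= 1200

1200


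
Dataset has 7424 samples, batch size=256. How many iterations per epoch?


Iterations per epoch = dataset_size / batch_size
= 7424 / 256
= 29

29


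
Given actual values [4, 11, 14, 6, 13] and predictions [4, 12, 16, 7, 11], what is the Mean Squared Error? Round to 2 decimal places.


Differences: [0, -1, -2, -1, 2]
Squared errors: [0, 1, 4, 1, 4]
Sum of squared errors = 10
MSE = 10 / 5 = 2.00

2.00


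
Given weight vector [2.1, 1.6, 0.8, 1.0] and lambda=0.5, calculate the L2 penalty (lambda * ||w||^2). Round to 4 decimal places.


Squaring each weight:
2.1^2 = 4.41
1.6^2 = 2.56
0.8^2 = 0.64
1.0^2 = 1.0
Sum of squares = 8.61
Penalty = 0.5 * 8.61 = 4.3050

4.3050


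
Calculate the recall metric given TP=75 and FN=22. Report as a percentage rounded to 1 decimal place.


Recall = TP / (TP + FN) * 100
= 75 / (75 + 22)
= 75 / 97
= 0.7732
= 77.3%

77.3


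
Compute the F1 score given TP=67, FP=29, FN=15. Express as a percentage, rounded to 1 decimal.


Precision = TP / (TP + FP) = 67 / 96 = 0.6979
Recall = TP / (TP + FN) = 67 / 82 = 0.8171
F1 = 2 * P * R / (P + R)
= 2 * 0.6979 * 0.8171 / (0.6979 + 0.8171)
= 1.1405 / 1.515
= 0.7528
As percentage: 75.3%

75.3


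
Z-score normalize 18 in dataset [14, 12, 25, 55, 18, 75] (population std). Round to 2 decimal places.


Mean = (14 + 12 + 25 + 55 + 18 + 75) / 6 = 33.1667
Variance = sum((x_i - mean)^2) / n = 556.4722
Std = sqrt(556.4722) = 23.5897
Z = (x - mean) / std
= (18 - 33.1667) / 23.5897
= -15.1667 / 23.5897
= -0.64

-0.64


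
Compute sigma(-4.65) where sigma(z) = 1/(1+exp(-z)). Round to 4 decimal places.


sigmoid(z) = 1 / (1 + exp(-z))
exp(-(-4.65)) = exp(4.65) = 104.585
1 + 104.585 = 105.585
1 / 105.585 = 0.0095

0.0095


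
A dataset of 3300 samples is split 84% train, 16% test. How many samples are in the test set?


Train samples = 3300 * 84% = 2772
Test samples = 3300 - 2772
= 528

528


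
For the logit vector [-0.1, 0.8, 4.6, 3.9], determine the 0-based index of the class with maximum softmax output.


Softmax is a monotonic transformation, so it preserves the argmax.
We need to find the index of the maximum logit.
Index 0: -0.1
Index 1: 0.8
Index 2: 4.6
Index 3: 3.9
Maximum logit = 4.6 at index 2

2


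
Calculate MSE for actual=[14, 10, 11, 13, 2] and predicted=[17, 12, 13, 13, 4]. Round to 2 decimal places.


Differences: [-3, -2, -2, 0, -2]
Squared errors: [9, 4, 4, 0, 4]
Sum of squared errors = 21
MSE = 21 / 5 = 4.20

4.20


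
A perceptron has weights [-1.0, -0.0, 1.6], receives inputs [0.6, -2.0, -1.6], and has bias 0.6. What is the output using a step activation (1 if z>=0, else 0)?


z = w . x + b
= -1.0*0.6 + -0.0*-2.0 + 1.6*-1.6 + 0.6
= -0.6 + 0.0 + -2.56 + 0.6
= -3.16 + 0.6
= -2.56
Since z = -2.56 < 0, output = 0

0


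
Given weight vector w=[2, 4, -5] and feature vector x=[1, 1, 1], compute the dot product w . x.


Element-wise products:
2 * 1 = 2
4 * 1 = 4
-5 * 1 = -5
Sum = 2 + 4 + -5
= 1

1


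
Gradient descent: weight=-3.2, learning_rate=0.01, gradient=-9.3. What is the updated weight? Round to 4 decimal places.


w_new = w_old - lr * gradient
= -3.2 - 0.01 * -9.3
= -3.2 - (-0.093)
= -3.1070

-3.1070


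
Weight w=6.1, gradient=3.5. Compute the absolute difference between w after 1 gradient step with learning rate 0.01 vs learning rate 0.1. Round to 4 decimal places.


With lr=0.01: w_new = 6.1 - 0.01 * 3.5 = 6.065
With lr=0.1: w_new = 6.1 - 0.1 * 3.5 = 5.75
Absolute difference = |6.065 - 5.75|
= 0.3150

0.3150


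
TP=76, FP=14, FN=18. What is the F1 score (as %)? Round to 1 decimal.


Precision = TP / (TP + FP) = 76 / 90 = 0.8444
Recall = TP / (TP + FN) = 76 / 94 = 0.8085
F1 = 2 * P * R / (P + R)
= 2 * 0.8444 * 0.8085 / (0.8444 + 0.8085)
= 1.3655 / 1.653
= 0.8261
As percentage: 82.6%

82.6


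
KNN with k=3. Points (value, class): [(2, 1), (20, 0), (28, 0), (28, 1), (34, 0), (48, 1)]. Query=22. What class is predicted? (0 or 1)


Distances from query 22:
Point 20 (class 0): distance = 2
Point 28 (class 0): distance = 6
Point 28 (class 1): distance = 6
K=3 nearest neighbors: classes = [0, 0, 1]
Votes for class 1: 1 / 3
Majority vote => class 0

0


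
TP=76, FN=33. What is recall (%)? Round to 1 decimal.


Recall = TP / (TP + FN) * 100
= 76 / (76 + 33)
= 76 / 109
= 0.6972
= 69.7%

69.7


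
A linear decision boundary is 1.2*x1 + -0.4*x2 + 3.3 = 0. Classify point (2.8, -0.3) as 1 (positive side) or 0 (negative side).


Compute 1.2 * 2.8 + -0.4 * -0.3 + 3.3
= 3.36 + 0.12 + 3.3
= 6.78
Since 6.78 >= 0, the point is on the positive side.

1


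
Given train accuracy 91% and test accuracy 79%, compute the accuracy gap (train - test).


Gap = train_accuracy - test_accuracy
= 91 - 79
= 12%
This gap suggests the model is overfitting.

12


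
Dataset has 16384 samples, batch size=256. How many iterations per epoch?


Iterations per epoch = dataset_size / batch_size
= 16384 / 256
= 64

64


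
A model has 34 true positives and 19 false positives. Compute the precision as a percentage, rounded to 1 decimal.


Precision = TP / (TP + FP) * 100
= 34 / (34 + 19)
= 34 / 53
= 0.6415
= 64.2%

64.2


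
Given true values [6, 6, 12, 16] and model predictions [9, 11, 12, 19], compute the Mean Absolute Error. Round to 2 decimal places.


Absolute errors: [3, 5, 0, 3]
Sum of absolute errors = 11
MAE = 11 / 4 = 2.75

2.75


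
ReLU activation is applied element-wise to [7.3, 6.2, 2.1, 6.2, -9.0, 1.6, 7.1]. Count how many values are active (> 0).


ReLU(x) = max(0, x) for each element:
ReLU(7.3) = 7.3
ReLU(6.2) = 6.2
ReLU(2.1) = 2.1
ReLU(6.2) = 6.2
ReLU(-9.0) = 0
ReLU(1.6) = 1.6
ReLU(7.1) = 7.1
Active neurons (>0): 6

6


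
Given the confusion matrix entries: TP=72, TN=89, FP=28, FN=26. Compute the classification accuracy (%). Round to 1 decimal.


Accuracy = (TP + TN) / (TP + TN + FP + FN) * 100
= (72 + 89) / (72 + 89 + 28 + 26)
= 161 / 215
= 0.7488
= 74.9%

74.9


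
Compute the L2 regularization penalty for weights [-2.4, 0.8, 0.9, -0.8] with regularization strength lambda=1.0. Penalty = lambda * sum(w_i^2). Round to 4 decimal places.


Squaring each weight:
(-2.4)^2 = 5.76
0.8^2 = 0.64
0.9^2 = 0.81
(-0.8)^2 = 0.64
Sum of squares = 7.85
Penalty = 1.0 * 7.85 = 7.8500

7.8500


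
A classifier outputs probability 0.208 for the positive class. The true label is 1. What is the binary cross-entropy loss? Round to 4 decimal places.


For y=1: Loss = -log(p)
= -log(0.208)
= -(-1.5702)
= 1.5702

1.5702


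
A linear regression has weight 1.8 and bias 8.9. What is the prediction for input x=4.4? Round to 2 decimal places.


y = 1.8 * 4.4 + (8.9)
= 7.92 + (8.9)
= 16.82

16.82


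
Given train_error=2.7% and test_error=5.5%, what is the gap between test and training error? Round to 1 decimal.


Generalization gap = test_error - train_error
= 5.5 - 2.7
= 2.8%
A moderate gap.

2.8


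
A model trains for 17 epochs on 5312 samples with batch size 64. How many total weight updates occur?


Iterations per epoch = 5312 / 64 = 83
Total updates = iterations_per_epoch * epochs
= 83 * 17
= 1411

1411


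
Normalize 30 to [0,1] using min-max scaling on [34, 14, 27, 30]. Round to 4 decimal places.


Min = 14, Max = 34
Range = 34 - 14 = 20
Scaled = (x - min) / (max - min)
= (30 - 14) / 20
= 16 / 20
= 0.8000

0.8000


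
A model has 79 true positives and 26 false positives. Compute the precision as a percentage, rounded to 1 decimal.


Precision = TP / (TP + FP) * 100
= 79 / (79 + 26)
= 79 / 105
= 0.7524
= 75.2%

75.2


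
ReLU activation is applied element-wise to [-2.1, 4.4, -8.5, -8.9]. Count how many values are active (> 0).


ReLU(x) = max(0, x) for each element:
ReLU(-2.1) = 0
ReLU(4.4) = 4.4
ReLU(-8.5) = 0
ReLU(-8.9) = 0
Active neurons (>0): 1

1


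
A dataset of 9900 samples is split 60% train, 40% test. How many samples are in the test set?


Train samples = 9900 * 60% = 5940
Test samples = 9900 - 5940
= 3960

3960


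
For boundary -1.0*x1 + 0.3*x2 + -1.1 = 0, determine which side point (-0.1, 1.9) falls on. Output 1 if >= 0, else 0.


Compute -1.0 * -0.1 + 0.3 * 1.9 + -1.1
= 0.1 + 0.57 + -1.1
= -0.43
Since -0.43 < 0, the point is on the negative side.

0


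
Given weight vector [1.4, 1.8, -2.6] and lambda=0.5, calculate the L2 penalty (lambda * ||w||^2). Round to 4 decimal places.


Squaring each weight:
1.4^2 = 1.96
1.8^2 = 3.24
(-2.6)^2 = 6.76
Sum of squares = 11.96
Penalty = 0.5 * 11.96 = 5.9800

5.9800


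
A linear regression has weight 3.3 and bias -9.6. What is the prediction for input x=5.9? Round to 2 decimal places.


y = 3.3 * 5.9 + (-9.6)
= 19.47 + (-9.6)
= 9.87

9.87


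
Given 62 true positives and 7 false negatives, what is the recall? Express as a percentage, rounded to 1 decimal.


Recall = TP / (TP + FN) * 100
= 62 / (62 + 7)
= 62 / 69
= 0.8986
= 89.9%

89.9


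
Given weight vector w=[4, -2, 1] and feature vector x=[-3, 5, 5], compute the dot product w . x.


Element-wise products:
4 * -3 = -12
-2 * 5 = -10
1 * 5 = 5
Sum = -12 + -10 + 5
= -17

-17


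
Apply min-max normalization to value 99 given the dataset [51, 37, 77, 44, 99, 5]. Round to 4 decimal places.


Min = 5, Max = 99
Range = 99 - 5 = 94
Scaled = (x - min) / (max - min)
= (99 - 5) / 94
= 94 / 94
= 1.0000

1.0000


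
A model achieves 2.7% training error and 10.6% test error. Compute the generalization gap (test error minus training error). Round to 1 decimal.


Generalization gap = test_error - train_error
= 10.6 - 2.7
= 7.9%
A moderate gap.

7.9


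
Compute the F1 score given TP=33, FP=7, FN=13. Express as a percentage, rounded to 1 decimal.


Precision = TP / (TP + FP) = 33 / 40 = 0.825
Recall = TP / (TP + FN) = 33 / 46 = 0.7174
F1 = 2 * P * R / (P + R)
= 2 * 0.825 * 0.7174 / (0.825 + 0.7174)
= 1.1837 / 1.5424
= 0.7674
As percentage: 76.7%

76.7


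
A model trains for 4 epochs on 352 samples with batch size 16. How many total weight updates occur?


Iterations per epoch = 352 / 16 = 22
Total updates = iterations_per_epoch * epochs
= 22 * 4
= 88

88


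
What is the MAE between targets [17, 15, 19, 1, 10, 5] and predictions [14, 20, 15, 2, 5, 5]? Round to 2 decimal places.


Absolute errors: [3, 5, 4, 1, 5, 0]
Sum of absolute errors = 18
MAE = 18 / 6 = 3.00

3.00


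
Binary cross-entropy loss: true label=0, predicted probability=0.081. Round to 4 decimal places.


For y=0: Loss = -log(1-p)
= -log(1 - 0.081)
= -log(0.919)
= -(-0.0845)
= 0.0845

0.0845


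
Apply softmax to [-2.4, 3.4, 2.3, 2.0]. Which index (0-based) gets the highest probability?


Softmax is a monotonic transformation, so it preserves the argmax.
We need to find the index of the maximum logit.
Index 0: -2.4
Index 1: 3.4
Index 2: 2.3
Index 3: 2.0
Maximum logit = 3.4 at index 1

1


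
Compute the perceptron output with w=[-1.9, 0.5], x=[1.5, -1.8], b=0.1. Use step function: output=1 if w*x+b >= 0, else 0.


z = w . x + b
= -1.9*1.5 + 0.5*-1.8 + 0.1
= -2.85 + -0.9 + 0.1
= -3.75 + 0.1
= -3.65
Since z = -3.65 < 0, output = 0

0


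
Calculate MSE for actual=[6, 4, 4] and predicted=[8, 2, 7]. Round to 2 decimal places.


Differences: [-2, 2, -3]
Squared errors: [4, 4, 9]
Sum of squared errors = 17
MSE = 17 / 3 = 5.67

5.67


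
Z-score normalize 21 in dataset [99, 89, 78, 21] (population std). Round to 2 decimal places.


Mean = (99 + 89 + 78 + 21) / 4 = 71.75
Variance = sum((x_i - mean)^2) / n = 913.6875
Std = sqrt(913.6875) = 30.2273
Z = (x - mean) / std
= (21 - 71.75) / 30.2273
= -50.75 / 30.2273
= -1.68

-1.68


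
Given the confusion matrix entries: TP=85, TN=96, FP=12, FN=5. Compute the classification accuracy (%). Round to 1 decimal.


Accuracy = (TP + TN) / (TP + TN + FP + FN) * 100
= (85 + 96) / (85 + 96 + 12 + 5)
= 181 / 198
= 0.9141
= 91.4%

91.4


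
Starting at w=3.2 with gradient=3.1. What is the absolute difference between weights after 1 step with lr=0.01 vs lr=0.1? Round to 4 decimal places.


With lr=0.01: w_new = 3.2 - 0.01 * 3.1 = 3.169
With lr=0.1: w_new = 3.2 - 0.1 * 3.1 = 2.89
Absolute difference = |3.169 - 2.89|
= 0.2790

0.2790


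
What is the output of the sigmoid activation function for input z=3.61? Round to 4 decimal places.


sigmoid(z) = 1 / (1 + exp(-z))
exp(-(3.61)) = exp(-3.61) = 0.0271
1 + 0.0271 = 1.0271
1 / 1.0271 = 0.9737

0.9737


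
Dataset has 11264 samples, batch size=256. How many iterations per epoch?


Iterations per epoch = dataset_size / batch_size
= 11264 / 256
= 44

44


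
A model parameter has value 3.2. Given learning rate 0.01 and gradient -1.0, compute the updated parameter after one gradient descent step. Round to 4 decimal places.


w_new = w_old - lr * gradient
= 3.2 - 0.01 * -1.0
= 3.2 - (-0.01)
= 3.2100

3.2100


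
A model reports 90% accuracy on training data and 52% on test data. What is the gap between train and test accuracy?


Gap = train_accuracy - test_accuracy
= 90 - 52
= 38%
This large gap strongly indicates overfitting.

38


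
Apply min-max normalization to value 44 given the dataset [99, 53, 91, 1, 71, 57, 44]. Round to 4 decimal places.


Min = 1, Max = 99
Range = 99 - 1 = 98
Scaled = (x - min) / (max - min)
= (44 - 1) / 98
= 43 / 98
= 0.4388

0.4388


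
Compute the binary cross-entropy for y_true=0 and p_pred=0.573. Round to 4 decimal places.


For y=0: Loss = -log(1-p)
= -log(1 - 0.573)
= -log(0.427)
= -(-0.851)
= 0.8510

0.8510


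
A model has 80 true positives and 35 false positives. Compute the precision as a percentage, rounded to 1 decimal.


Precision = TP / (TP + FP) * 100
= 80 / (80 + 35)
= 80 / 115
= 0.6957
= 69.6%

69.6


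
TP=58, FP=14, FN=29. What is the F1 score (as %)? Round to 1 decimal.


Precision = TP / (TP + FP) = 58 / 72 = 0.8056
Recall = TP / (TP + FN) = 58 / 87 = 0.6667
F1 = 2 * P * R / (P + R)
= 2 * 0.8056 * 0.6667 / (0.8056 + 0.6667)
= 1.0741 / 1.4722
= 0.7296
As percentage: 73.0%

73.0


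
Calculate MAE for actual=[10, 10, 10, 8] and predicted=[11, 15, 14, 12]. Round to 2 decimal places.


Absolute errors: [1, 5, 4, 4]
Sum of absolute errors = 14
MAE = 14 / 4 = 3.50

3.50


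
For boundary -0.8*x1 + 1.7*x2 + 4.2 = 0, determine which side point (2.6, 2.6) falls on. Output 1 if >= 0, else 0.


Compute -0.8 * 2.6 + 1.7 * 2.6 + 4.2
= -2.08 + 4.42 + 4.2
= 6.54
Since 6.54 >= 0, the point is on the positive side.

1


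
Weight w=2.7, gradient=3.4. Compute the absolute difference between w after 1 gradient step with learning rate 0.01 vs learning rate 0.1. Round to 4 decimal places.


With lr=0.01: w_new = 2.7 - 0.01 * 3.4 = 2.666
With lr=0.1: w_new = 2.7 - 0.1 * 3.4 = 2.36
Absolute difference = |2.666 - 2.36|
= 0.3060

0.3060


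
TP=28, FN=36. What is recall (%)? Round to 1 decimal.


Recall = TP / (TP + FN) * 100
= 28 / (28 + 36)
= 28 / 64
= 0.4375
= 43.8%

43.8


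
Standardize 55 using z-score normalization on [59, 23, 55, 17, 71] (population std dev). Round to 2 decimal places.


Mean = (59 + 23 + 55 + 17 + 71) / 5 = 45.0
Variance = sum((x_i - mean)^2) / n = 448.0
Std = sqrt(448.0) = 21.166
Z = (x - mean) / std
= (55 - 45.0) / 21.166
= 10.0 / 21.166
= 0.47

0.47


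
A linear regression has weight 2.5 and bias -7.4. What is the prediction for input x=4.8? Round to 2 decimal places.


y = 2.5 * 4.8 + (-7.4)
= 12.0 + (-7.4)
= 4.60

4.60


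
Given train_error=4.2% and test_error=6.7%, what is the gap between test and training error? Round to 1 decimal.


Generalization gap = test_error - train_error
= 6.7 - 4.2
= 2.5%
A moderate gap.

2.5


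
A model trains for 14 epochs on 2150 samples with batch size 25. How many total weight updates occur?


Iterations per epoch = 2150 / 25 = 86
Total updates = iterations_per_epoch * epochs
= 86 * 14
= 1204

1204


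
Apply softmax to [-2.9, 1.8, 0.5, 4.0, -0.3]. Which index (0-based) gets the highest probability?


Softmax is a monotonic transformation, so it preserves the argmax.
We need to find the index of the maximum logit.
Index 0: -2.9
Index 1: 1.8
Index 2: 0.5
Index 3: 4.0
Index 4: -0.3
Maximum logit = 4.0 at index 3

3


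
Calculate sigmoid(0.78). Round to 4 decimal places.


sigmoid(z) = 1 / (1 + exp(-z))
exp(-(0.78)) = exp(-0.78) = 0.4584
1 + 0.4584 = 1.4584
1 / 1.4584 = 0.6857

0.6857


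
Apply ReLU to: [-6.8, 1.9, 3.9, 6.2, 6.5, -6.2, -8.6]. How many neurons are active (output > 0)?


ReLU(x) = max(0, x) for each element:
ReLU(-6.8) = 0
ReLU(1.9) = 1.9
ReLU(3.9) = 3.9
ReLU(6.2) = 6.2
ReLU(6.5) = 6.5
ReLU(-6.2) = 0
ReLU(-8.6) = 0
Active neurons (>0): 4

4


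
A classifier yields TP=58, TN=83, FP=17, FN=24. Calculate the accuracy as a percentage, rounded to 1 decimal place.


Accuracy = (TP + TN) / (TP + TN + FP + FN) * 100
= (58 + 83) / (58 + 83 + 17 + 24)
= 141 / 182
= 0.7747
= 77.5%

77.5


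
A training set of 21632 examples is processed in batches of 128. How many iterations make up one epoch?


Iterations per epoch = dataset_size / batch_size
= 21632 / 128
= 169

169


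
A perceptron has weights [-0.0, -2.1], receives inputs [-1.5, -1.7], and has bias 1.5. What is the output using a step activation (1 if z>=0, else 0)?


z = w . x + b
= -0.0*-1.5 + -2.1*-1.7 + 1.5
= 0.0 + 3.57 + 1.5
= 3.57 + 1.5
= 5.07
Since z = 5.07 >= 0, output = 1

1


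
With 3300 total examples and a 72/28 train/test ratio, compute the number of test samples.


Train samples = 3300 * 72% = 2376
Test samples = 3300 - 2376
= 924

924


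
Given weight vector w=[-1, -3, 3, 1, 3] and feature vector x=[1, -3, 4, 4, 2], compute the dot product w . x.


Element-wise products:
-1 * 1 = -1
-3 * -3 = 9
3 * 4 = 12
1 * 4 = 4
3 * 2 = 6
Sum = -1 + 9 + 12 + 4 + 6
= 30

30


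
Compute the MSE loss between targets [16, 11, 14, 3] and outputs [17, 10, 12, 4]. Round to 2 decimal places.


Differences: [-1, 1, 2, -1]
Squared errors: [1, 1, 4, 1]
Sum of squared errors = 7
MSE = 7 / 4 = 1.75

1.75


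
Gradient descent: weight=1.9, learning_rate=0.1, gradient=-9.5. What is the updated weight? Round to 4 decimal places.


w_new = w_old - lr * gradient
= 1.9 - 0.1 * -9.5
= 1.9 - (-0.95)
= 2.8500

2.8500


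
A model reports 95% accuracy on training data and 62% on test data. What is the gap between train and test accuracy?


Gap = train_accuracy - test_accuracy
= 95 - 62
= 33%
This large gap strongly indicates overfitting.

33


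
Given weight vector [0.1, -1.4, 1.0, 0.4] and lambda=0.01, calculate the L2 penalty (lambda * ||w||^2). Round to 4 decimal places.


Squaring each weight:
0.1^2 = 0.01
(-1.4)^2 = 1.96
1.0^2 = 1.0
0.4^2 = 0.16
Sum of squares = 3.13
Penalty = 0.01 * 3.13 = 0.0313

0.0313


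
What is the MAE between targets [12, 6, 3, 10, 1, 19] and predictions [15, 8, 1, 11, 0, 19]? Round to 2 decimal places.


Absolute errors: [3, 2, 2, 1, 1, 0]
Sum of absolute errors = 9
MAE = 9 / 6 = 1.50

1.50


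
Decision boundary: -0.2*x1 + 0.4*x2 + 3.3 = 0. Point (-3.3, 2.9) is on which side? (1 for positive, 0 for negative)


Compute -0.2 * -3.3 + 0.4 * 2.9 + 3.3
= 0.66 + 1.16 + 3.3
= 5.12
Since 5.12 >= 0, the point is on the positive side.

1


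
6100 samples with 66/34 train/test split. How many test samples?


Train samples = 6100 * 66% = 4026
Test samples = 6100 - 4026
= 2074

2074


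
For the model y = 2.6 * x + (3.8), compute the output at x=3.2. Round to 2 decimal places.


y = 2.6 * 3.2 + (3.8)
= 8.32 + (3.8)
= 12.12

12.12


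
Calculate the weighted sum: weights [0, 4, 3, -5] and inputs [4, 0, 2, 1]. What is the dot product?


Element-wise products:
0 * 4 = 0
4 * 0 = 0
3 * 2 = 6
-5 * 1 = -5
Sum = 0 + 0 + 6 + -5
= 1

1


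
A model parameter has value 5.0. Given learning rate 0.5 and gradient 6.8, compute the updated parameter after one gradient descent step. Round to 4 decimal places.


w_new = w_old - lr * gradient
= 5.0 - 0.5 * 6.8
= 5.0 - (3.4)
= 1.6000

1.6000


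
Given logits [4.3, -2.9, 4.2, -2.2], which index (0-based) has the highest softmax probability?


Softmax is a monotonic transformation, so it preserves the argmax.
We need to find the index of the maximum logit.
Index 0: 4.3
Index 1: -2.9
Index 2: 4.2
Index 3: -2.2
Maximum logit = 4.3 at index 0

0


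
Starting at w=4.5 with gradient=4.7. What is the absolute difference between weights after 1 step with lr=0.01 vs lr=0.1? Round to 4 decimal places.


With lr=0.01: w_new = 4.5 - 0.01 * 4.7 = 4.453
With lr=0.1: w_new = 4.5 - 0.1 * 4.7 = 4.03
Absolute difference = |4.453 - 4.03|
= 0.4230

0.4230


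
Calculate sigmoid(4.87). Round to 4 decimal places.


sigmoid(z) = 1 / (1 + exp(-z))
exp(-(4.87)) = exp(-4.87) = 0.0077
1 + 0.0077 = 1.0077
1 / 1.0077 = 0.9924

0.9924


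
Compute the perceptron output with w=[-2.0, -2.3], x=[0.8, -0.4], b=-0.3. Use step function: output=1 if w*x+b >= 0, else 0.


z = w . x + b
= -2.0*0.8 + -2.3*-0.4 + -0.3
= -1.6 + 0.92 + -0.3
= -0.68 + -0.3
= -0.98
Since z = -0.98 < 0, output = 0

0


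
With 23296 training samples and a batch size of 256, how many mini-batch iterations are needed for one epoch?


Iterations per epoch = dataset_size / batch_size
= 23296 / 256
= 91

91


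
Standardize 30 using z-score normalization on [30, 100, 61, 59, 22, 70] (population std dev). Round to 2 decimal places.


Mean = (30 + 100 + 61 + 59 + 22 + 70) / 6 = 57.0
Variance = sum((x_i - mean)^2) / n = 665.3333
Std = sqrt(665.3333) = 25.7941
Z = (x - mean) / std
= (30 - 57.0) / 25.7941
= -27.0 / 25.7941
= -1.05

-1.05


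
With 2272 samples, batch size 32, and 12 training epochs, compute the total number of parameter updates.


Iterations per epoch = 2272 / 32 = 71
Total updates = iterations_per_epoch * epochs
= 71 * 12
= 852

852


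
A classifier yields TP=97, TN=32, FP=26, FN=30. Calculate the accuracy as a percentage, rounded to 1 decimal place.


Accuracy = (TP + TN) / (TP + TN + FP + FN) * 100
= (97 + 32) / (97 + 32 + 26 + 30)
= 129 / 185
= 0.6973
= 69.7%

69.7


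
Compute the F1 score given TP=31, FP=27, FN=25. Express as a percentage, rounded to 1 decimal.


Precision = TP / (TP + FP) = 31 / 58 = 0.5345
Recall = TP / (TP + FN) = 31 / 56 = 0.5536
F1 = 2 * P * R / (P + R)
= 2 * 0.5345 * 0.5536 / (0.5345 + 0.5536)
= 0.5917 / 1.0881
= 0.5439
As percentage: 54.4%

54.4


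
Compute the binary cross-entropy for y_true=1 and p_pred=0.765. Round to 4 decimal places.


For y=1: Loss = -log(p)
= -log(0.765)
= -(-0.2679)
= 0.2679

0.2679


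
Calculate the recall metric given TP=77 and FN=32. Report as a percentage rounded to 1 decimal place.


Recall = TP / (TP + FN) * 100
= 77 / (77 + 32)
= 77 / 109
= 0.7064
= 70.6%

70.6


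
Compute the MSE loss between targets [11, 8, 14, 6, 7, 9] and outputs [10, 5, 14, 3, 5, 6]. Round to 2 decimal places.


Differences: [1, 3, 0, 3, 2, 3]
Squared errors: [1, 9, 0, 9, 4, 9]
Sum of squared errors = 32
MSE = 32 / 6 = 5.33

5.33


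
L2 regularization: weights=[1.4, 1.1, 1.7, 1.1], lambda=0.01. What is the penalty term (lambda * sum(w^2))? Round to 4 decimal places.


Squaring each weight:
1.4^2 = 1.96
1.1^2 = 1.21
1.7^2 = 2.89
1.1^2 = 1.21
Sum of squares = 7.27
Penalty = 0.01 * 7.27 = 0.0727

0.0727


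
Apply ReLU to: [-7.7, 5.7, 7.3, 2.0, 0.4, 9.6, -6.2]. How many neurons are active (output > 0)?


ReLU(x) = max(0, x) for each element:
ReLU(-7.7) = 0
ReLU(5.7) = 5.7
ReLU(7.3) = 7.3
ReLU(2.0) = 2.0
ReLU(0.4) = 0.4
ReLU(9.6) = 9.6
ReLU(-6.2) = 0
Active neurons (>0): 5

5


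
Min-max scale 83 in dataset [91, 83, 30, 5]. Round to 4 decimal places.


Min = 5, Max = 91
Range = 91 - 5 = 86
Scaled = (x - min) / (max - min)
= (83 - 5) / 86
= 78 / 86
= 0.9070

0.9070


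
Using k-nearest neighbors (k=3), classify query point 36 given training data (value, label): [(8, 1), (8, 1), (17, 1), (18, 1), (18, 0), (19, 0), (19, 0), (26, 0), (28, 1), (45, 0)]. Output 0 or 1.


Distances from query 36:
Point 28 (class 1): distance = 8
Point 45 (class 0): distance = 9
Point 26 (class 0): distance = 10
K=3 nearest neighbors: classes = [1, 0, 0]
Votes for class 1: 1 / 3
Majority vote => class 0

0


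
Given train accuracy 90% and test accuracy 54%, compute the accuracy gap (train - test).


Gap = train_accuracy - test_accuracy
= 90 - 54
= 36%
This large gap strongly indicates overfitting.

36


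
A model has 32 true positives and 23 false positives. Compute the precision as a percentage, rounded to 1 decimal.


Precision = TP / (TP + FP) * 100
= 32 / (32 + 23)
= 32 / 55
= 0.5818
= 58.2%

58.2


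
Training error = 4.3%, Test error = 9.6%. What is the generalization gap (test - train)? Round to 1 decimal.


Generalization gap = test_error - train_error
= 9.6 - 4.3
= 5.3%
A moderate gap.

5.3


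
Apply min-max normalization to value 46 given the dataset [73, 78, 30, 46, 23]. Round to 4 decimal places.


Min = 23, Max = 78
Range = 78 - 23 = 55
Scaled = (x - min) / (max - min)
= (46 - 23) / 55
= 23 / 55
= 0.4182

0.4182


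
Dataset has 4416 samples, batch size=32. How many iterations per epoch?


Iterations per epoch = dataset_size / batch_size
= 4416 / 32
= 138

138


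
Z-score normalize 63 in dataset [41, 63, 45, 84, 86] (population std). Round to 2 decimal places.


Mean = (41 + 63 + 45 + 84 + 86) / 5 = 63.8
Variance = sum((x_i - mean)^2) / n = 354.96
Std = sqrt(354.96) = 18.8404
Z = (x - mean) / std
= (63 - 63.8) / 18.8404
= -0.8 / 18.8404
= -0.04

-0.04


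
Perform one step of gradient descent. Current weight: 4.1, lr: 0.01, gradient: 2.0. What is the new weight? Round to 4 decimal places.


w_new = w_old - lr * gradient
= 4.1 - 0.01 * 2.0
= 4.1 - (0.02)
= 4.0800

4.0800


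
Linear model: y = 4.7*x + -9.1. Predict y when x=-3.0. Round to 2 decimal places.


y = 4.7 * -3.0 + (-9.1)
= -14.1 + (-9.1)
= -23.20

-23.20


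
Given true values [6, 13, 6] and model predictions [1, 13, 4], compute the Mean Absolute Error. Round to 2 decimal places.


Absolute errors: [5, 0, 2]
Sum of absolute errors = 7
MAE = 7 / 3 = 2.33

2.33


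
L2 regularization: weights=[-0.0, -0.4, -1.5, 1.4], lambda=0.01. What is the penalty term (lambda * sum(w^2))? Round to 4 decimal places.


Squaring each weight:
(-0.0)^2 = 0.0
(-0.4)^2 = 0.16
(-1.5)^2 = 2.25
1.4^2 = 1.96
Sum of squares = 4.37
Penalty = 0.01 * 4.37 = 0.0437

0.0437
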